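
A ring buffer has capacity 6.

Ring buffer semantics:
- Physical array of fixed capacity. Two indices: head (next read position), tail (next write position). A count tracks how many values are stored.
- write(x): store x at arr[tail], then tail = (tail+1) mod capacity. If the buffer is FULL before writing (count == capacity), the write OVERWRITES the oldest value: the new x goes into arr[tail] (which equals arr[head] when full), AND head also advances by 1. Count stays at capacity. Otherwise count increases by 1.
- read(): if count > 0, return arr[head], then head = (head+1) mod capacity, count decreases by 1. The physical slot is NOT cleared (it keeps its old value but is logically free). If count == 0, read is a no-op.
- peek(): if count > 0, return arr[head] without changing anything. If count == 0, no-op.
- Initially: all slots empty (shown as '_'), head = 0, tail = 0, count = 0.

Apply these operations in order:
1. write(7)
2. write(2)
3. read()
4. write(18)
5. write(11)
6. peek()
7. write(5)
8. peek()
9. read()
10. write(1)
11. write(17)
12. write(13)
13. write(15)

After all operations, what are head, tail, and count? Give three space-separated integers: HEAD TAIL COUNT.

After op 1 (write(7)): arr=[7 _ _ _ _ _] head=0 tail=1 count=1
After op 2 (write(2)): arr=[7 2 _ _ _ _] head=0 tail=2 count=2
After op 3 (read()): arr=[7 2 _ _ _ _] head=1 tail=2 count=1
After op 4 (write(18)): arr=[7 2 18 _ _ _] head=1 tail=3 count=2
After op 5 (write(11)): arr=[7 2 18 11 _ _] head=1 tail=4 count=3
After op 6 (peek()): arr=[7 2 18 11 _ _] head=1 tail=4 count=3
After op 7 (write(5)): arr=[7 2 18 11 5 _] head=1 tail=5 count=4
After op 8 (peek()): arr=[7 2 18 11 5 _] head=1 tail=5 count=4
After op 9 (read()): arr=[7 2 18 11 5 _] head=2 tail=5 count=3
After op 10 (write(1)): arr=[7 2 18 11 5 1] head=2 tail=0 count=4
After op 11 (write(17)): arr=[17 2 18 11 5 1] head=2 tail=1 count=5
After op 12 (write(13)): arr=[17 13 18 11 5 1] head=2 tail=2 count=6
After op 13 (write(15)): arr=[17 13 15 11 5 1] head=3 tail=3 count=6

Answer: 3 3 6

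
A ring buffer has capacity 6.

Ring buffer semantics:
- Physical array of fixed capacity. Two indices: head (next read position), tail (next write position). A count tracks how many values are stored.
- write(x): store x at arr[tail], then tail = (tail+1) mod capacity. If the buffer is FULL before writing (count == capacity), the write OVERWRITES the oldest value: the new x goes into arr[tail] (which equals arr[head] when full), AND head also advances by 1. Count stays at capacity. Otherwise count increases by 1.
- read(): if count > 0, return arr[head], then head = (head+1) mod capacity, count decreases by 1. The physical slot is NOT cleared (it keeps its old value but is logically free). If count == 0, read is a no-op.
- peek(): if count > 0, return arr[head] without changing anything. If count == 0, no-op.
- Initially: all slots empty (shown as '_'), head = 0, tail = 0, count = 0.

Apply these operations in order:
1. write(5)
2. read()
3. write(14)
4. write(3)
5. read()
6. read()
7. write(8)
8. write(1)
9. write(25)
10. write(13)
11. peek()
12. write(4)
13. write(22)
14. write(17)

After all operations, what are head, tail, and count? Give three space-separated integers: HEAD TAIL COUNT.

After op 1 (write(5)): arr=[5 _ _ _ _ _] head=0 tail=1 count=1
After op 2 (read()): arr=[5 _ _ _ _ _] head=1 tail=1 count=0
After op 3 (write(14)): arr=[5 14 _ _ _ _] head=1 tail=2 count=1
After op 4 (write(3)): arr=[5 14 3 _ _ _] head=1 tail=3 count=2
After op 5 (read()): arr=[5 14 3 _ _ _] head=2 tail=3 count=1
After op 6 (read()): arr=[5 14 3 _ _ _] head=3 tail=3 count=0
After op 7 (write(8)): arr=[5 14 3 8 _ _] head=3 tail=4 count=1
After op 8 (write(1)): arr=[5 14 3 8 1 _] head=3 tail=5 count=2
After op 9 (write(25)): arr=[5 14 3 8 1 25] head=3 tail=0 count=3
After op 10 (write(13)): arr=[13 14 3 8 1 25] head=3 tail=1 count=4
After op 11 (peek()): arr=[13 14 3 8 1 25] head=3 tail=1 count=4
After op 12 (write(4)): arr=[13 4 3 8 1 25] head=3 tail=2 count=5
After op 13 (write(22)): arr=[13 4 22 8 1 25] head=3 tail=3 count=6
After op 14 (write(17)): arr=[13 4 22 17 1 25] head=4 tail=4 count=6

Answer: 4 4 6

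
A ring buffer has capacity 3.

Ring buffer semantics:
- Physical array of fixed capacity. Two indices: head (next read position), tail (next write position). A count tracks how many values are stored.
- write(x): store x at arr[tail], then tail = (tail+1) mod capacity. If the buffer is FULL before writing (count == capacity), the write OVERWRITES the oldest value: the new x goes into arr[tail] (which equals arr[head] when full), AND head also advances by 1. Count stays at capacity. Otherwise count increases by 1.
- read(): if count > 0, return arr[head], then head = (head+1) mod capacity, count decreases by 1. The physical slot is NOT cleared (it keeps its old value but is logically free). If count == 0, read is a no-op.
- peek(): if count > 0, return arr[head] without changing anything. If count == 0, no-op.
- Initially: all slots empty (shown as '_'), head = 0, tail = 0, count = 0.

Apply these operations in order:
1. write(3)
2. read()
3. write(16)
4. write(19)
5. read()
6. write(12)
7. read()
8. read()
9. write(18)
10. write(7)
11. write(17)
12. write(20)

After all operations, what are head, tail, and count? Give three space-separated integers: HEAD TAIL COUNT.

Answer: 2 2 3

Derivation:
After op 1 (write(3)): arr=[3 _ _] head=0 tail=1 count=1
After op 2 (read()): arr=[3 _ _] head=1 tail=1 count=0
After op 3 (write(16)): arr=[3 16 _] head=1 tail=2 count=1
After op 4 (write(19)): arr=[3 16 19] head=1 tail=0 count=2
After op 5 (read()): arr=[3 16 19] head=2 tail=0 count=1
After op 6 (write(12)): arr=[12 16 19] head=2 tail=1 count=2
After op 7 (read()): arr=[12 16 19] head=0 tail=1 count=1
After op 8 (read()): arr=[12 16 19] head=1 tail=1 count=0
After op 9 (write(18)): arr=[12 18 19] head=1 tail=2 count=1
After op 10 (write(7)): arr=[12 18 7] head=1 tail=0 count=2
After op 11 (write(17)): arr=[17 18 7] head=1 tail=1 count=3
After op 12 (write(20)): arr=[17 20 7] head=2 tail=2 count=3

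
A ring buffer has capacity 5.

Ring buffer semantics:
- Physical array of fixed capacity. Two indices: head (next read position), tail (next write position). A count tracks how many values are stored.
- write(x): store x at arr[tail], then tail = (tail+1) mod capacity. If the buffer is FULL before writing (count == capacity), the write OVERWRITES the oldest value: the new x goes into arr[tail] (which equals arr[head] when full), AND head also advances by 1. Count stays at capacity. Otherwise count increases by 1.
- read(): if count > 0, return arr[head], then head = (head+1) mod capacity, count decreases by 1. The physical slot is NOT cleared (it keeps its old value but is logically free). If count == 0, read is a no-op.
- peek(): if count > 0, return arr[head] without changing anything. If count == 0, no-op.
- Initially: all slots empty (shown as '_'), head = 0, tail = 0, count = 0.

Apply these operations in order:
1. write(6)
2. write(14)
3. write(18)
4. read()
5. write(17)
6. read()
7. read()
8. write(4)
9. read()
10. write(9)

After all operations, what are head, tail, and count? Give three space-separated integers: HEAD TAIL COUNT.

Answer: 4 1 2

Derivation:
After op 1 (write(6)): arr=[6 _ _ _ _] head=0 tail=1 count=1
After op 2 (write(14)): arr=[6 14 _ _ _] head=0 tail=2 count=2
After op 3 (write(18)): arr=[6 14 18 _ _] head=0 tail=3 count=3
After op 4 (read()): arr=[6 14 18 _ _] head=1 tail=3 count=2
After op 5 (write(17)): arr=[6 14 18 17 _] head=1 tail=4 count=3
After op 6 (read()): arr=[6 14 18 17 _] head=2 tail=4 count=2
After op 7 (read()): arr=[6 14 18 17 _] head=3 tail=4 count=1
After op 8 (write(4)): arr=[6 14 18 17 4] head=3 tail=0 count=2
After op 9 (read()): arr=[6 14 18 17 4] head=4 tail=0 count=1
After op 10 (write(9)): arr=[9 14 18 17 4] head=4 tail=1 count=2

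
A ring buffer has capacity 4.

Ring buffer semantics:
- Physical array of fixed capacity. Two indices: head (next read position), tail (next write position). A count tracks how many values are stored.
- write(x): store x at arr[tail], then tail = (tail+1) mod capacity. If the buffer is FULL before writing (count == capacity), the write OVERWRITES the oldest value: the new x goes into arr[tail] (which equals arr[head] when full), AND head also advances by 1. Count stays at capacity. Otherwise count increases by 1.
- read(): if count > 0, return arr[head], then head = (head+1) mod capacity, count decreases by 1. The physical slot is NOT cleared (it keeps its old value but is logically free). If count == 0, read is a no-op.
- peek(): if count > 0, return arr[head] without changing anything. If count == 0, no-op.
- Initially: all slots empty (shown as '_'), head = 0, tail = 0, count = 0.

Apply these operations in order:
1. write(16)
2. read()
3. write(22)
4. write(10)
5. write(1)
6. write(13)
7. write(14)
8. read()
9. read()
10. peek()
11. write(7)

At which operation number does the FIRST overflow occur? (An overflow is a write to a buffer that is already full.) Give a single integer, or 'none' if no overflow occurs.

After op 1 (write(16)): arr=[16 _ _ _] head=0 tail=1 count=1
After op 2 (read()): arr=[16 _ _ _] head=1 tail=1 count=0
After op 3 (write(22)): arr=[16 22 _ _] head=1 tail=2 count=1
After op 4 (write(10)): arr=[16 22 10 _] head=1 tail=3 count=2
After op 5 (write(1)): arr=[16 22 10 1] head=1 tail=0 count=3
After op 6 (write(13)): arr=[13 22 10 1] head=1 tail=1 count=4
After op 7 (write(14)): arr=[13 14 10 1] head=2 tail=2 count=4
After op 8 (read()): arr=[13 14 10 1] head=3 tail=2 count=3
After op 9 (read()): arr=[13 14 10 1] head=0 tail=2 count=2
After op 10 (peek()): arr=[13 14 10 1] head=0 tail=2 count=2
After op 11 (write(7)): arr=[13 14 7 1] head=0 tail=3 count=3

Answer: 7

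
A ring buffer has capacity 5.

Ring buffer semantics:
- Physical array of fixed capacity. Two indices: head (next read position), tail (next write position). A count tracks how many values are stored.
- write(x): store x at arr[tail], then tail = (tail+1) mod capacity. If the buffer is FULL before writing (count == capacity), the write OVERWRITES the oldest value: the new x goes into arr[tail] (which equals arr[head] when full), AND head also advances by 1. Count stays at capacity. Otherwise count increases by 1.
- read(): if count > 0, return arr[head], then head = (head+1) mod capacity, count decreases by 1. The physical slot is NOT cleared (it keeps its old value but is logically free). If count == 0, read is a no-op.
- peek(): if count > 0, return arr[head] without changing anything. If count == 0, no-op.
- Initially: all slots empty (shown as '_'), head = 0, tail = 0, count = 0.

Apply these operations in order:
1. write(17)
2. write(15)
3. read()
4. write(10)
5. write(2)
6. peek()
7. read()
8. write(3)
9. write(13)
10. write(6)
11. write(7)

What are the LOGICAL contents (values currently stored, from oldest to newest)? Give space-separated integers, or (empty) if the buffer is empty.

After op 1 (write(17)): arr=[17 _ _ _ _] head=0 tail=1 count=1
After op 2 (write(15)): arr=[17 15 _ _ _] head=0 tail=2 count=2
After op 3 (read()): arr=[17 15 _ _ _] head=1 tail=2 count=1
After op 4 (write(10)): arr=[17 15 10 _ _] head=1 tail=3 count=2
After op 5 (write(2)): arr=[17 15 10 2 _] head=1 tail=4 count=3
After op 6 (peek()): arr=[17 15 10 2 _] head=1 tail=4 count=3
After op 7 (read()): arr=[17 15 10 2 _] head=2 tail=4 count=2
After op 8 (write(3)): arr=[17 15 10 2 3] head=2 tail=0 count=3
After op 9 (write(13)): arr=[13 15 10 2 3] head=2 tail=1 count=4
After op 10 (write(6)): arr=[13 6 10 2 3] head=2 tail=2 count=5
After op 11 (write(7)): arr=[13 6 7 2 3] head=3 tail=3 count=5

Answer: 2 3 13 6 7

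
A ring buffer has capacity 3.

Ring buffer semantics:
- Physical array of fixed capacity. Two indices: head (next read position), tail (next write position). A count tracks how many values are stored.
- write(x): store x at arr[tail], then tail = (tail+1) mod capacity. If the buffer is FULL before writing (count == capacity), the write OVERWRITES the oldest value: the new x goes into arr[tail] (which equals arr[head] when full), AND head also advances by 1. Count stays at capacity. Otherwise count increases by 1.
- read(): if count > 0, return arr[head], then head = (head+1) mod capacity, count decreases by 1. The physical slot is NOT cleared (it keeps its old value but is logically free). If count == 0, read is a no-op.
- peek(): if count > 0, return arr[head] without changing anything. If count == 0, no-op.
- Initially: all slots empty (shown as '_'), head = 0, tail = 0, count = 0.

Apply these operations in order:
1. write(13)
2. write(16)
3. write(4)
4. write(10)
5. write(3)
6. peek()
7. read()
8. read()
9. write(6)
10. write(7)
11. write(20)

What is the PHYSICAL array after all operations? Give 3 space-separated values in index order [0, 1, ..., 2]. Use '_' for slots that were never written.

Answer: 7 20 6

Derivation:
After op 1 (write(13)): arr=[13 _ _] head=0 tail=1 count=1
After op 2 (write(16)): arr=[13 16 _] head=0 tail=2 count=2
After op 3 (write(4)): arr=[13 16 4] head=0 tail=0 count=3
After op 4 (write(10)): arr=[10 16 4] head=1 tail=1 count=3
After op 5 (write(3)): arr=[10 3 4] head=2 tail=2 count=3
After op 6 (peek()): arr=[10 3 4] head=2 tail=2 count=3
After op 7 (read()): arr=[10 3 4] head=0 tail=2 count=2
After op 8 (read()): arr=[10 3 4] head=1 tail=2 count=1
After op 9 (write(6)): arr=[10 3 6] head=1 tail=0 count=2
After op 10 (write(7)): arr=[7 3 6] head=1 tail=1 count=3
After op 11 (write(20)): arr=[7 20 6] head=2 tail=2 count=3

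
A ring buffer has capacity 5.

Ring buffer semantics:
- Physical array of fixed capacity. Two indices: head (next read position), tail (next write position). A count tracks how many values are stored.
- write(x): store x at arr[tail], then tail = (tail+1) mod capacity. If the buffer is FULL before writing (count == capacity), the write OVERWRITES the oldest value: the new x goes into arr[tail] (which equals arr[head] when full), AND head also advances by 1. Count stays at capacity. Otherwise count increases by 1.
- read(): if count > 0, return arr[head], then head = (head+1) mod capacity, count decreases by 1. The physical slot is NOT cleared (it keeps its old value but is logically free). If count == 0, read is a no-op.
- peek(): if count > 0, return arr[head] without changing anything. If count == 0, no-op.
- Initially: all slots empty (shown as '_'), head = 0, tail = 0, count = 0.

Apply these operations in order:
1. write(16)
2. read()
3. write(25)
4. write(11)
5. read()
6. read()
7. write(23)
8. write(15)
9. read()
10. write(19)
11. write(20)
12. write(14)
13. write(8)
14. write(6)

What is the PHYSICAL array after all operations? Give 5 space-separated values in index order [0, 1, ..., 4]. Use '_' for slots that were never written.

After op 1 (write(16)): arr=[16 _ _ _ _] head=0 tail=1 count=1
After op 2 (read()): arr=[16 _ _ _ _] head=1 tail=1 count=0
After op 3 (write(25)): arr=[16 25 _ _ _] head=1 tail=2 count=1
After op 4 (write(11)): arr=[16 25 11 _ _] head=1 tail=3 count=2
After op 5 (read()): arr=[16 25 11 _ _] head=2 tail=3 count=1
After op 6 (read()): arr=[16 25 11 _ _] head=3 tail=3 count=0
After op 7 (write(23)): arr=[16 25 11 23 _] head=3 tail=4 count=1
After op 8 (write(15)): arr=[16 25 11 23 15] head=3 tail=0 count=2
After op 9 (read()): arr=[16 25 11 23 15] head=4 tail=0 count=1
After op 10 (write(19)): arr=[19 25 11 23 15] head=4 tail=1 count=2
After op 11 (write(20)): arr=[19 20 11 23 15] head=4 tail=2 count=3
After op 12 (write(14)): arr=[19 20 14 23 15] head=4 tail=3 count=4
After op 13 (write(8)): arr=[19 20 14 8 15] head=4 tail=4 count=5
After op 14 (write(6)): arr=[19 20 14 8 6] head=0 tail=0 count=5

Answer: 19 20 14 8 6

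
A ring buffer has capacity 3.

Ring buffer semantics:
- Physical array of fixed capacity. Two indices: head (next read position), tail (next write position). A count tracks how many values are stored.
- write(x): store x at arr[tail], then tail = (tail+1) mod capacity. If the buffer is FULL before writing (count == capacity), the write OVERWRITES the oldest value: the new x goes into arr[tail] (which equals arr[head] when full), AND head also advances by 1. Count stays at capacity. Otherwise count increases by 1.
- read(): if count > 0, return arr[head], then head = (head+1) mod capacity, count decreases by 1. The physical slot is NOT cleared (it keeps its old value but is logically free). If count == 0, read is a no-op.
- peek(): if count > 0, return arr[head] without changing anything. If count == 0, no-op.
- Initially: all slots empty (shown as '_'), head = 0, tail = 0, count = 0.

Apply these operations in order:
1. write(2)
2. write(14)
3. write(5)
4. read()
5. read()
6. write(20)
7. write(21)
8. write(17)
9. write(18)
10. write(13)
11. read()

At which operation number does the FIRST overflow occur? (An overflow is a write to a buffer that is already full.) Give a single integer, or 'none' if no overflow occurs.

After op 1 (write(2)): arr=[2 _ _] head=0 tail=1 count=1
After op 2 (write(14)): arr=[2 14 _] head=0 tail=2 count=2
After op 3 (write(5)): arr=[2 14 5] head=0 tail=0 count=3
After op 4 (read()): arr=[2 14 5] head=1 tail=0 count=2
After op 5 (read()): arr=[2 14 5] head=2 tail=0 count=1
After op 6 (write(20)): arr=[20 14 5] head=2 tail=1 count=2
After op 7 (write(21)): arr=[20 21 5] head=2 tail=2 count=3
After op 8 (write(17)): arr=[20 21 17] head=0 tail=0 count=3
After op 9 (write(18)): arr=[18 21 17] head=1 tail=1 count=3
After op 10 (write(13)): arr=[18 13 17] head=2 tail=2 count=3
After op 11 (read()): arr=[18 13 17] head=0 tail=2 count=2

Answer: 8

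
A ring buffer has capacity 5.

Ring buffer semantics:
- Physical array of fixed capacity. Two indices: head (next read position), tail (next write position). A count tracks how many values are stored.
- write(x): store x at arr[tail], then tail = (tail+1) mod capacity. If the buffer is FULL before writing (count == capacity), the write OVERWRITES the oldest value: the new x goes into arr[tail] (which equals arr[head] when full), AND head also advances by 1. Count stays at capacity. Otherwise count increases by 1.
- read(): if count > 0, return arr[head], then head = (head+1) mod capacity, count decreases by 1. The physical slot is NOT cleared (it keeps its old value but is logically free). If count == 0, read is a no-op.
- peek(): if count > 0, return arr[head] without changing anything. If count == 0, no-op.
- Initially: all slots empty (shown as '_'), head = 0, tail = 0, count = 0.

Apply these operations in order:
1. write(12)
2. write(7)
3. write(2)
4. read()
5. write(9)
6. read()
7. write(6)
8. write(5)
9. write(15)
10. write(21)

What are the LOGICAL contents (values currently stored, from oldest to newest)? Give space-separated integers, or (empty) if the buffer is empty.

Answer: 9 6 5 15 21

Derivation:
After op 1 (write(12)): arr=[12 _ _ _ _] head=0 tail=1 count=1
After op 2 (write(7)): arr=[12 7 _ _ _] head=0 tail=2 count=2
After op 3 (write(2)): arr=[12 7 2 _ _] head=0 tail=3 count=3
After op 4 (read()): arr=[12 7 2 _ _] head=1 tail=3 count=2
After op 5 (write(9)): arr=[12 7 2 9 _] head=1 tail=4 count=3
After op 6 (read()): arr=[12 7 2 9 _] head=2 tail=4 count=2
After op 7 (write(6)): arr=[12 7 2 9 6] head=2 tail=0 count=3
After op 8 (write(5)): arr=[5 7 2 9 6] head=2 tail=1 count=4
After op 9 (write(15)): arr=[5 15 2 9 6] head=2 tail=2 count=5
After op 10 (write(21)): arr=[5 15 21 9 6] head=3 tail=3 count=5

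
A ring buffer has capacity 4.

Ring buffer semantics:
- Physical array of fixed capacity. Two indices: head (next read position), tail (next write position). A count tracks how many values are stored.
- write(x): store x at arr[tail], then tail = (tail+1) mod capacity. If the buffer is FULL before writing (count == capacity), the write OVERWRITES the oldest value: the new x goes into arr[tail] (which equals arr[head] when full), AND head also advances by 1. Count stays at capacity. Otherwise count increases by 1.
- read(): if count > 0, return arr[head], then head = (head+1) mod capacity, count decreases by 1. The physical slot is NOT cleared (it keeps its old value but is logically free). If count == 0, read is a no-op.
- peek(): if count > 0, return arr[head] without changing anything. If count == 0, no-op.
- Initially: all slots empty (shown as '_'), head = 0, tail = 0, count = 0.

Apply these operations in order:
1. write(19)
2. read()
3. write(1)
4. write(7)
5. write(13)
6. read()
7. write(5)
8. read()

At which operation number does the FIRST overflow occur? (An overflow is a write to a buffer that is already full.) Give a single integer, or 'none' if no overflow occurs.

Answer: none

Derivation:
After op 1 (write(19)): arr=[19 _ _ _] head=0 tail=1 count=1
After op 2 (read()): arr=[19 _ _ _] head=1 tail=1 count=0
After op 3 (write(1)): arr=[19 1 _ _] head=1 tail=2 count=1
After op 4 (write(7)): arr=[19 1 7 _] head=1 tail=3 count=2
After op 5 (write(13)): arr=[19 1 7 13] head=1 tail=0 count=3
After op 6 (read()): arr=[19 1 7 13] head=2 tail=0 count=2
After op 7 (write(5)): arr=[5 1 7 13] head=2 tail=1 count=3
After op 8 (read()): arr=[5 1 7 13] head=3 tail=1 count=2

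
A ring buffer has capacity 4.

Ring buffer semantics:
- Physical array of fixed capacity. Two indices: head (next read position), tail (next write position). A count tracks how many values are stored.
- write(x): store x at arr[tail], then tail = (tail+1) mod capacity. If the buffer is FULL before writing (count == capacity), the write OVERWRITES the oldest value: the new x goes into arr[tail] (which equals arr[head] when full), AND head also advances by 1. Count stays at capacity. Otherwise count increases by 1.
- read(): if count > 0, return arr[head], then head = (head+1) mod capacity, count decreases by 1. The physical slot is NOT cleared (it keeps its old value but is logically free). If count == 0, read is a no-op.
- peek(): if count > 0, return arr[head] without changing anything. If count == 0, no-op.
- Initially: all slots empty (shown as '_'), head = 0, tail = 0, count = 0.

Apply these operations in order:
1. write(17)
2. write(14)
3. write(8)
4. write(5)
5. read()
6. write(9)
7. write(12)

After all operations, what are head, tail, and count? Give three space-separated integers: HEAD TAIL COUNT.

Answer: 2 2 4

Derivation:
After op 1 (write(17)): arr=[17 _ _ _] head=0 tail=1 count=1
After op 2 (write(14)): arr=[17 14 _ _] head=0 tail=2 count=2
After op 3 (write(8)): arr=[17 14 8 _] head=0 tail=3 count=3
After op 4 (write(5)): arr=[17 14 8 5] head=0 tail=0 count=4
After op 5 (read()): arr=[17 14 8 5] head=1 tail=0 count=3
After op 6 (write(9)): arr=[9 14 8 5] head=1 tail=1 count=4
After op 7 (write(12)): arr=[9 12 8 5] head=2 tail=2 count=4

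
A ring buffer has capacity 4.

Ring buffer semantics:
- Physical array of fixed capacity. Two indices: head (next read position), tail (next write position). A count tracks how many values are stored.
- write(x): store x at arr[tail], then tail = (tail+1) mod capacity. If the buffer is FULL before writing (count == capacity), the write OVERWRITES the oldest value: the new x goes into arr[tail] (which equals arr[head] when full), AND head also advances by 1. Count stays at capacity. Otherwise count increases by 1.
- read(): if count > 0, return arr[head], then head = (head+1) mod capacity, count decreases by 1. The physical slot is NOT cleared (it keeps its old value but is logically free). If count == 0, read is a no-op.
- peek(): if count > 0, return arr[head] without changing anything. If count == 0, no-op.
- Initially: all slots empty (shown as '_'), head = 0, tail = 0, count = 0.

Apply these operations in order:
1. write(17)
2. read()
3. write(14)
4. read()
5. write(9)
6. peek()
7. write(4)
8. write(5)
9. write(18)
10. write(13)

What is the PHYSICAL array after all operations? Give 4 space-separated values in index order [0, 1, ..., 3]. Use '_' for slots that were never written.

After op 1 (write(17)): arr=[17 _ _ _] head=0 tail=1 count=1
After op 2 (read()): arr=[17 _ _ _] head=1 tail=1 count=0
After op 3 (write(14)): arr=[17 14 _ _] head=1 tail=2 count=1
After op 4 (read()): arr=[17 14 _ _] head=2 tail=2 count=0
After op 5 (write(9)): arr=[17 14 9 _] head=2 tail=3 count=1
After op 6 (peek()): arr=[17 14 9 _] head=2 tail=3 count=1
After op 7 (write(4)): arr=[17 14 9 4] head=2 tail=0 count=2
After op 8 (write(5)): arr=[5 14 9 4] head=2 tail=1 count=3
After op 9 (write(18)): arr=[5 18 9 4] head=2 tail=2 count=4
After op 10 (write(13)): arr=[5 18 13 4] head=3 tail=3 count=4

Answer: 5 18 13 4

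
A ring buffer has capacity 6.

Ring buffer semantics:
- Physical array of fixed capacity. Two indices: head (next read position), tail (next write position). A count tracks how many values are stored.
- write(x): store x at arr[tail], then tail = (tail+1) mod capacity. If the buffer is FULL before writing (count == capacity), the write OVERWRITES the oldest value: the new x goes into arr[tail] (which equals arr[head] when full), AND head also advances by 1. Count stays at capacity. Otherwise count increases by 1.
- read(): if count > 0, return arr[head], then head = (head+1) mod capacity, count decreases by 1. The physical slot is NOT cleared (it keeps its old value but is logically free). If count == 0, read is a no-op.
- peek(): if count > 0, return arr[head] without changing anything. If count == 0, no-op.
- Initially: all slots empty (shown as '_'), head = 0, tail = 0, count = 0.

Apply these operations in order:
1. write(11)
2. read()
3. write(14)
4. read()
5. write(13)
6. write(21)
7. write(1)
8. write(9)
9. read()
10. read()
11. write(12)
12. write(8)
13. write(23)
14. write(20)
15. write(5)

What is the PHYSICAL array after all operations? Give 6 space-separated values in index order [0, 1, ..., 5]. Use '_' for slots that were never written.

After op 1 (write(11)): arr=[11 _ _ _ _ _] head=0 tail=1 count=1
After op 2 (read()): arr=[11 _ _ _ _ _] head=1 tail=1 count=0
After op 3 (write(14)): arr=[11 14 _ _ _ _] head=1 tail=2 count=1
After op 4 (read()): arr=[11 14 _ _ _ _] head=2 tail=2 count=0
After op 5 (write(13)): arr=[11 14 13 _ _ _] head=2 tail=3 count=1
After op 6 (write(21)): arr=[11 14 13 21 _ _] head=2 tail=4 count=2
After op 7 (write(1)): arr=[11 14 13 21 1 _] head=2 tail=5 count=3
After op 8 (write(9)): arr=[11 14 13 21 1 9] head=2 tail=0 count=4
After op 9 (read()): arr=[11 14 13 21 1 9] head=3 tail=0 count=3
After op 10 (read()): arr=[11 14 13 21 1 9] head=4 tail=0 count=2
After op 11 (write(12)): arr=[12 14 13 21 1 9] head=4 tail=1 count=3
After op 12 (write(8)): arr=[12 8 13 21 1 9] head=4 tail=2 count=4
After op 13 (write(23)): arr=[12 8 23 21 1 9] head=4 tail=3 count=5
After op 14 (write(20)): arr=[12 8 23 20 1 9] head=4 tail=4 count=6
After op 15 (write(5)): arr=[12 8 23 20 5 9] head=5 tail=5 count=6

Answer: 12 8 23 20 5 9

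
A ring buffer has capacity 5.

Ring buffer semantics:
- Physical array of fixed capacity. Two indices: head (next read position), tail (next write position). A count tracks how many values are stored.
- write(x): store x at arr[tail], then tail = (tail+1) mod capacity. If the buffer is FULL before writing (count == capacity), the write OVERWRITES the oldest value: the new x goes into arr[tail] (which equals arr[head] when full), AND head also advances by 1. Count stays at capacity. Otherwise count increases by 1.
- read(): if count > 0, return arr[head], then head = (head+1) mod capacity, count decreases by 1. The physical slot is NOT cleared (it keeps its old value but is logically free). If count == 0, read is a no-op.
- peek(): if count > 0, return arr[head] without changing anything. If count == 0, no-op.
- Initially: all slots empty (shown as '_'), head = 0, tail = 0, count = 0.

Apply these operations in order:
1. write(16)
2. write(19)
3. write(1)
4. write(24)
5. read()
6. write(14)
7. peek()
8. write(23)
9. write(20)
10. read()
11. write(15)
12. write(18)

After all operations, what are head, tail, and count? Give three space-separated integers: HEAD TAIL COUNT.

After op 1 (write(16)): arr=[16 _ _ _ _] head=0 tail=1 count=1
After op 2 (write(19)): arr=[16 19 _ _ _] head=0 tail=2 count=2
After op 3 (write(1)): arr=[16 19 1 _ _] head=0 tail=3 count=3
After op 4 (write(24)): arr=[16 19 1 24 _] head=0 tail=4 count=4
After op 5 (read()): arr=[16 19 1 24 _] head=1 tail=4 count=3
After op 6 (write(14)): arr=[16 19 1 24 14] head=1 tail=0 count=4
After op 7 (peek()): arr=[16 19 1 24 14] head=1 tail=0 count=4
After op 8 (write(23)): arr=[23 19 1 24 14] head=1 tail=1 count=5
After op 9 (write(20)): arr=[23 20 1 24 14] head=2 tail=2 count=5
After op 10 (read()): arr=[23 20 1 24 14] head=3 tail=2 count=4
After op 11 (write(15)): arr=[23 20 15 24 14] head=3 tail=3 count=5
After op 12 (write(18)): arr=[23 20 15 18 14] head=4 tail=4 count=5

Answer: 4 4 5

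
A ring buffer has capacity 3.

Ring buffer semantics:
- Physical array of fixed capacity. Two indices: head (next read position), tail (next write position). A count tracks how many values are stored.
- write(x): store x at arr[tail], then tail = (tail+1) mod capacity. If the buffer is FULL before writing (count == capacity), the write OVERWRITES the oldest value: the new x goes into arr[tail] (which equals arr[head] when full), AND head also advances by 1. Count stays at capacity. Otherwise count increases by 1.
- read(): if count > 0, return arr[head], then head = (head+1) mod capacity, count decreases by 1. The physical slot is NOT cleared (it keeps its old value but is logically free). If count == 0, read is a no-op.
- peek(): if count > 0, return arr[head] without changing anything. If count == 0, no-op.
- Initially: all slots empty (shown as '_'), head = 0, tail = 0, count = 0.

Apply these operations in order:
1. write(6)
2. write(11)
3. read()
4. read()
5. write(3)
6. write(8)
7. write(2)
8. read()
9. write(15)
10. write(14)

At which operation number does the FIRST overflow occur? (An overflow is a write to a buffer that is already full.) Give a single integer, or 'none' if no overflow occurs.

Answer: 10

Derivation:
After op 1 (write(6)): arr=[6 _ _] head=0 tail=1 count=1
After op 2 (write(11)): arr=[6 11 _] head=0 tail=2 count=2
After op 3 (read()): arr=[6 11 _] head=1 tail=2 count=1
After op 4 (read()): arr=[6 11 _] head=2 tail=2 count=0
After op 5 (write(3)): arr=[6 11 3] head=2 tail=0 count=1
After op 6 (write(8)): arr=[8 11 3] head=2 tail=1 count=2
After op 7 (write(2)): arr=[8 2 3] head=2 tail=2 count=3
After op 8 (read()): arr=[8 2 3] head=0 tail=2 count=2
After op 9 (write(15)): arr=[8 2 15] head=0 tail=0 count=3
After op 10 (write(14)): arr=[14 2 15] head=1 tail=1 count=3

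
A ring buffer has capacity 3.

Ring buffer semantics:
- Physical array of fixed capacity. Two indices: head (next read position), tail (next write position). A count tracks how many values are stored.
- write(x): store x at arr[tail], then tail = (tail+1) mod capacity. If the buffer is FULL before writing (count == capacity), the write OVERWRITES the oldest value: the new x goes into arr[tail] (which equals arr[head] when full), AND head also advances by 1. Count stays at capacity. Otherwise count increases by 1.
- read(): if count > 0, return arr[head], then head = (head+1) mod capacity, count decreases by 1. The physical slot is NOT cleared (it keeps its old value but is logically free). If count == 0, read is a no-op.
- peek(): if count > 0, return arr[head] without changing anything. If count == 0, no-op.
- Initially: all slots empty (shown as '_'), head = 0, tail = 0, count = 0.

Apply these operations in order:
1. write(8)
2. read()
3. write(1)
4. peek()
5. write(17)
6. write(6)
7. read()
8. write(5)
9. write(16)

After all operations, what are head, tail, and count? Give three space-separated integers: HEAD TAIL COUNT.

Answer: 0 0 3

Derivation:
After op 1 (write(8)): arr=[8 _ _] head=0 tail=1 count=1
After op 2 (read()): arr=[8 _ _] head=1 tail=1 count=0
After op 3 (write(1)): arr=[8 1 _] head=1 tail=2 count=1
After op 4 (peek()): arr=[8 1 _] head=1 tail=2 count=1
After op 5 (write(17)): arr=[8 1 17] head=1 tail=0 count=2
After op 6 (write(6)): arr=[6 1 17] head=1 tail=1 count=3
After op 7 (read()): arr=[6 1 17] head=2 tail=1 count=2
After op 8 (write(5)): arr=[6 5 17] head=2 tail=2 count=3
After op 9 (write(16)): arr=[6 5 16] head=0 tail=0 count=3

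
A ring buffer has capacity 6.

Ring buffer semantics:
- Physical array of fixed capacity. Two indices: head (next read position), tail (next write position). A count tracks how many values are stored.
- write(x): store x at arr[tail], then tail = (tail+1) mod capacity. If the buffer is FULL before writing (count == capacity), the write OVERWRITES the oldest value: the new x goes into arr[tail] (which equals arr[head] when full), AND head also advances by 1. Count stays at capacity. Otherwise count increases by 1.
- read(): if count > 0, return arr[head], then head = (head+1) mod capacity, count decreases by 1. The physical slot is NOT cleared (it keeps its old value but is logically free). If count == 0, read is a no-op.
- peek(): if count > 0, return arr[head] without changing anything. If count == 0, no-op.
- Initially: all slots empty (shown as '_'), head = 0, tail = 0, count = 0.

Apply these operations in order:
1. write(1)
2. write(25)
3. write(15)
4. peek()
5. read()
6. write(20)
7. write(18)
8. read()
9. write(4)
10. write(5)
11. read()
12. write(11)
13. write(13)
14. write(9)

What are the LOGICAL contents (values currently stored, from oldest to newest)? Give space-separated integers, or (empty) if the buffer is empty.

After op 1 (write(1)): arr=[1 _ _ _ _ _] head=0 tail=1 count=1
After op 2 (write(25)): arr=[1 25 _ _ _ _] head=0 tail=2 count=2
After op 3 (write(15)): arr=[1 25 15 _ _ _] head=0 tail=3 count=3
After op 4 (peek()): arr=[1 25 15 _ _ _] head=0 tail=3 count=3
After op 5 (read()): arr=[1 25 15 _ _ _] head=1 tail=3 count=2
After op 6 (write(20)): arr=[1 25 15 20 _ _] head=1 tail=4 count=3
After op 7 (write(18)): arr=[1 25 15 20 18 _] head=1 tail=5 count=4
After op 8 (read()): arr=[1 25 15 20 18 _] head=2 tail=5 count=3
After op 9 (write(4)): arr=[1 25 15 20 18 4] head=2 tail=0 count=4
After op 10 (write(5)): arr=[5 25 15 20 18 4] head=2 tail=1 count=5
After op 11 (read()): arr=[5 25 15 20 18 4] head=3 tail=1 count=4
After op 12 (write(11)): arr=[5 11 15 20 18 4] head=3 tail=2 count=5
After op 13 (write(13)): arr=[5 11 13 20 18 4] head=3 tail=3 count=6
After op 14 (write(9)): arr=[5 11 13 9 18 4] head=4 tail=4 count=6

Answer: 18 4 5 11 13 9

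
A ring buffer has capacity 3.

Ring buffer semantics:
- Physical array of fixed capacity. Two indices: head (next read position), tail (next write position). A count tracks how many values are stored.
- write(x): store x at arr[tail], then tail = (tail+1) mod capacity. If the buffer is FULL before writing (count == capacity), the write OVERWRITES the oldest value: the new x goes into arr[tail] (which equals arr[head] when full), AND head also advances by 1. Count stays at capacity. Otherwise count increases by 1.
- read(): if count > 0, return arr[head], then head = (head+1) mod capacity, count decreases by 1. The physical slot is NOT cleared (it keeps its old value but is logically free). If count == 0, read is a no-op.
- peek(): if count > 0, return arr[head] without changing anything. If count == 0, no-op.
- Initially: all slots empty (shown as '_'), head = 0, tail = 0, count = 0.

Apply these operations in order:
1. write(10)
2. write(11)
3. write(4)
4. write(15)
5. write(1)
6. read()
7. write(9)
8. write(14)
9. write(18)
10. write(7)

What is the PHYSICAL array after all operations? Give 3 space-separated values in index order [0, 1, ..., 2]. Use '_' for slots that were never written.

Answer: 14 18 7

Derivation:
After op 1 (write(10)): arr=[10 _ _] head=0 tail=1 count=1
After op 2 (write(11)): arr=[10 11 _] head=0 tail=2 count=2
After op 3 (write(4)): arr=[10 11 4] head=0 tail=0 count=3
After op 4 (write(15)): arr=[15 11 4] head=1 tail=1 count=3
After op 5 (write(1)): arr=[15 1 4] head=2 tail=2 count=3
After op 6 (read()): arr=[15 1 4] head=0 tail=2 count=2
After op 7 (write(9)): arr=[15 1 9] head=0 tail=0 count=3
After op 8 (write(14)): arr=[14 1 9] head=1 tail=1 count=3
After op 9 (write(18)): arr=[14 18 9] head=2 tail=2 count=3
After op 10 (write(7)): arr=[14 18 7] head=0 tail=0 count=3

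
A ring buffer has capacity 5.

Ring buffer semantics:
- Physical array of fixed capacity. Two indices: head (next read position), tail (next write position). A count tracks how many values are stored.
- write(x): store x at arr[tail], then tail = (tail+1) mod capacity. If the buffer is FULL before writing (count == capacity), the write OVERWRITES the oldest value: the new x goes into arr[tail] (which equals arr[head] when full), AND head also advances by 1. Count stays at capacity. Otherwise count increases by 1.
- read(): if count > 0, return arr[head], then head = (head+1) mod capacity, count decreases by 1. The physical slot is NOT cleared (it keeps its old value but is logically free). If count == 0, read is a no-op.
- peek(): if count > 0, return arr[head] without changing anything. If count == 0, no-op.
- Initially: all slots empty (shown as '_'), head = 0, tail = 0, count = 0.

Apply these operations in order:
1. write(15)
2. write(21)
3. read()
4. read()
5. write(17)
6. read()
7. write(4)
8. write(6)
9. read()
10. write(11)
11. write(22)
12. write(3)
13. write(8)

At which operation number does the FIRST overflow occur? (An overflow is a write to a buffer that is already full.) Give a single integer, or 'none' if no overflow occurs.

After op 1 (write(15)): arr=[15 _ _ _ _] head=0 tail=1 count=1
After op 2 (write(21)): arr=[15 21 _ _ _] head=0 tail=2 count=2
After op 3 (read()): arr=[15 21 _ _ _] head=1 tail=2 count=1
After op 4 (read()): arr=[15 21 _ _ _] head=2 tail=2 count=0
After op 5 (write(17)): arr=[15 21 17 _ _] head=2 tail=3 count=1
After op 6 (read()): arr=[15 21 17 _ _] head=3 tail=3 count=0
After op 7 (write(4)): arr=[15 21 17 4 _] head=3 tail=4 count=1
After op 8 (write(6)): arr=[15 21 17 4 6] head=3 tail=0 count=2
After op 9 (read()): arr=[15 21 17 4 6] head=4 tail=0 count=1
After op 10 (write(11)): arr=[11 21 17 4 6] head=4 tail=1 count=2
After op 11 (write(22)): arr=[11 22 17 4 6] head=4 tail=2 count=3
After op 12 (write(3)): arr=[11 22 3 4 6] head=4 tail=3 count=4
After op 13 (write(8)): arr=[11 22 3 8 6] head=4 tail=4 count=5

Answer: none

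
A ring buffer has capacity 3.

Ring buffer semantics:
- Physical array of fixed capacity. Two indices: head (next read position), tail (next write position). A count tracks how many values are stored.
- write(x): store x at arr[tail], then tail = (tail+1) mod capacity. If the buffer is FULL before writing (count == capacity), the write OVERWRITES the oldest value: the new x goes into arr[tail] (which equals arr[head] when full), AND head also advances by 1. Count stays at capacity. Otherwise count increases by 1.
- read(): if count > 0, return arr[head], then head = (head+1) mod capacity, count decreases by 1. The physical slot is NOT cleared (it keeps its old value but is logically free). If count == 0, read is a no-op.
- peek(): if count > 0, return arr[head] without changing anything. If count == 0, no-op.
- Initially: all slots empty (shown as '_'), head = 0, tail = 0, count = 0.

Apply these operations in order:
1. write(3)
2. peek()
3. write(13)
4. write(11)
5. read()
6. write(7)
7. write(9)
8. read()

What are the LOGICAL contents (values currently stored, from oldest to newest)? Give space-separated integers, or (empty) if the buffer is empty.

Answer: 7 9

Derivation:
After op 1 (write(3)): arr=[3 _ _] head=0 tail=1 count=1
After op 2 (peek()): arr=[3 _ _] head=0 tail=1 count=1
After op 3 (write(13)): arr=[3 13 _] head=0 tail=2 count=2
After op 4 (write(11)): arr=[3 13 11] head=0 tail=0 count=3
After op 5 (read()): arr=[3 13 11] head=1 tail=0 count=2
After op 6 (write(7)): arr=[7 13 11] head=1 tail=1 count=3
After op 7 (write(9)): arr=[7 9 11] head=2 tail=2 count=3
After op 8 (read()): arr=[7 9 11] head=0 tail=2 count=2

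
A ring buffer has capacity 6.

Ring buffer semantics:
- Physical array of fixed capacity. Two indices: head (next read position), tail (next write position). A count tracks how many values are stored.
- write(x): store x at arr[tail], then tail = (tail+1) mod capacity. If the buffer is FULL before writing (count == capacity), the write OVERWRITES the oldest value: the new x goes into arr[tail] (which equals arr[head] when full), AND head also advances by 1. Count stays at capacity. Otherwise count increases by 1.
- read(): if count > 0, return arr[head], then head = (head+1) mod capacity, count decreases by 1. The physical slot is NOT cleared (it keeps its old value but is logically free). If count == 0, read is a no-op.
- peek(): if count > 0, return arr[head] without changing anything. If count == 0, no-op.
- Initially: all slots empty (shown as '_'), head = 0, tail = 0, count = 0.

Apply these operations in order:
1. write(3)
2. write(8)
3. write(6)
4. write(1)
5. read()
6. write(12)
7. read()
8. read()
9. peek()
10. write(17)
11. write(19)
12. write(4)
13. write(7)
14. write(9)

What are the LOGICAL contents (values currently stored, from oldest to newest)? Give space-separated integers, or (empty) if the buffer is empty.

After op 1 (write(3)): arr=[3 _ _ _ _ _] head=0 tail=1 count=1
After op 2 (write(8)): arr=[3 8 _ _ _ _] head=0 tail=2 count=2
After op 3 (write(6)): arr=[3 8 6 _ _ _] head=0 tail=3 count=3
After op 4 (write(1)): arr=[3 8 6 1 _ _] head=0 tail=4 count=4
After op 5 (read()): arr=[3 8 6 1 _ _] head=1 tail=4 count=3
After op 6 (write(12)): arr=[3 8 6 1 12 _] head=1 tail=5 count=4
After op 7 (read()): arr=[3 8 6 1 12 _] head=2 tail=5 count=3
After op 8 (read()): arr=[3 8 6 1 12 _] head=3 tail=5 count=2
After op 9 (peek()): arr=[3 8 6 1 12 _] head=3 tail=5 count=2
After op 10 (write(17)): arr=[3 8 6 1 12 17] head=3 tail=0 count=3
After op 11 (write(19)): arr=[19 8 6 1 12 17] head=3 tail=1 count=4
After op 12 (write(4)): arr=[19 4 6 1 12 17] head=3 tail=2 count=5
After op 13 (write(7)): arr=[19 4 7 1 12 17] head=3 tail=3 count=6
After op 14 (write(9)): arr=[19 4 7 9 12 17] head=4 tail=4 count=6

Answer: 12 17 19 4 7 9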